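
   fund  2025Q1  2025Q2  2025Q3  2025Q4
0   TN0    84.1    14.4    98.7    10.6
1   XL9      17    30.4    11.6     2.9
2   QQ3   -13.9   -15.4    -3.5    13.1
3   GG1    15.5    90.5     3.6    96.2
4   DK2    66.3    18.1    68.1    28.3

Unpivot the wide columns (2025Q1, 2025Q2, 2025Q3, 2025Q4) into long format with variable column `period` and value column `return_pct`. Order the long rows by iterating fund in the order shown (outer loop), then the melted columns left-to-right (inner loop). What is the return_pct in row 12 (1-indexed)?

13.1

20 rows total (5 × 4). Row 12: index ⌊(12-1)/4⌋ = 2 into fund → QQ3; (12-1) mod 4 = 3 into the melted columns → 2025Q4.
So row 12 is (QQ3, 2025Q4, 13.1); return_pct = 13.1.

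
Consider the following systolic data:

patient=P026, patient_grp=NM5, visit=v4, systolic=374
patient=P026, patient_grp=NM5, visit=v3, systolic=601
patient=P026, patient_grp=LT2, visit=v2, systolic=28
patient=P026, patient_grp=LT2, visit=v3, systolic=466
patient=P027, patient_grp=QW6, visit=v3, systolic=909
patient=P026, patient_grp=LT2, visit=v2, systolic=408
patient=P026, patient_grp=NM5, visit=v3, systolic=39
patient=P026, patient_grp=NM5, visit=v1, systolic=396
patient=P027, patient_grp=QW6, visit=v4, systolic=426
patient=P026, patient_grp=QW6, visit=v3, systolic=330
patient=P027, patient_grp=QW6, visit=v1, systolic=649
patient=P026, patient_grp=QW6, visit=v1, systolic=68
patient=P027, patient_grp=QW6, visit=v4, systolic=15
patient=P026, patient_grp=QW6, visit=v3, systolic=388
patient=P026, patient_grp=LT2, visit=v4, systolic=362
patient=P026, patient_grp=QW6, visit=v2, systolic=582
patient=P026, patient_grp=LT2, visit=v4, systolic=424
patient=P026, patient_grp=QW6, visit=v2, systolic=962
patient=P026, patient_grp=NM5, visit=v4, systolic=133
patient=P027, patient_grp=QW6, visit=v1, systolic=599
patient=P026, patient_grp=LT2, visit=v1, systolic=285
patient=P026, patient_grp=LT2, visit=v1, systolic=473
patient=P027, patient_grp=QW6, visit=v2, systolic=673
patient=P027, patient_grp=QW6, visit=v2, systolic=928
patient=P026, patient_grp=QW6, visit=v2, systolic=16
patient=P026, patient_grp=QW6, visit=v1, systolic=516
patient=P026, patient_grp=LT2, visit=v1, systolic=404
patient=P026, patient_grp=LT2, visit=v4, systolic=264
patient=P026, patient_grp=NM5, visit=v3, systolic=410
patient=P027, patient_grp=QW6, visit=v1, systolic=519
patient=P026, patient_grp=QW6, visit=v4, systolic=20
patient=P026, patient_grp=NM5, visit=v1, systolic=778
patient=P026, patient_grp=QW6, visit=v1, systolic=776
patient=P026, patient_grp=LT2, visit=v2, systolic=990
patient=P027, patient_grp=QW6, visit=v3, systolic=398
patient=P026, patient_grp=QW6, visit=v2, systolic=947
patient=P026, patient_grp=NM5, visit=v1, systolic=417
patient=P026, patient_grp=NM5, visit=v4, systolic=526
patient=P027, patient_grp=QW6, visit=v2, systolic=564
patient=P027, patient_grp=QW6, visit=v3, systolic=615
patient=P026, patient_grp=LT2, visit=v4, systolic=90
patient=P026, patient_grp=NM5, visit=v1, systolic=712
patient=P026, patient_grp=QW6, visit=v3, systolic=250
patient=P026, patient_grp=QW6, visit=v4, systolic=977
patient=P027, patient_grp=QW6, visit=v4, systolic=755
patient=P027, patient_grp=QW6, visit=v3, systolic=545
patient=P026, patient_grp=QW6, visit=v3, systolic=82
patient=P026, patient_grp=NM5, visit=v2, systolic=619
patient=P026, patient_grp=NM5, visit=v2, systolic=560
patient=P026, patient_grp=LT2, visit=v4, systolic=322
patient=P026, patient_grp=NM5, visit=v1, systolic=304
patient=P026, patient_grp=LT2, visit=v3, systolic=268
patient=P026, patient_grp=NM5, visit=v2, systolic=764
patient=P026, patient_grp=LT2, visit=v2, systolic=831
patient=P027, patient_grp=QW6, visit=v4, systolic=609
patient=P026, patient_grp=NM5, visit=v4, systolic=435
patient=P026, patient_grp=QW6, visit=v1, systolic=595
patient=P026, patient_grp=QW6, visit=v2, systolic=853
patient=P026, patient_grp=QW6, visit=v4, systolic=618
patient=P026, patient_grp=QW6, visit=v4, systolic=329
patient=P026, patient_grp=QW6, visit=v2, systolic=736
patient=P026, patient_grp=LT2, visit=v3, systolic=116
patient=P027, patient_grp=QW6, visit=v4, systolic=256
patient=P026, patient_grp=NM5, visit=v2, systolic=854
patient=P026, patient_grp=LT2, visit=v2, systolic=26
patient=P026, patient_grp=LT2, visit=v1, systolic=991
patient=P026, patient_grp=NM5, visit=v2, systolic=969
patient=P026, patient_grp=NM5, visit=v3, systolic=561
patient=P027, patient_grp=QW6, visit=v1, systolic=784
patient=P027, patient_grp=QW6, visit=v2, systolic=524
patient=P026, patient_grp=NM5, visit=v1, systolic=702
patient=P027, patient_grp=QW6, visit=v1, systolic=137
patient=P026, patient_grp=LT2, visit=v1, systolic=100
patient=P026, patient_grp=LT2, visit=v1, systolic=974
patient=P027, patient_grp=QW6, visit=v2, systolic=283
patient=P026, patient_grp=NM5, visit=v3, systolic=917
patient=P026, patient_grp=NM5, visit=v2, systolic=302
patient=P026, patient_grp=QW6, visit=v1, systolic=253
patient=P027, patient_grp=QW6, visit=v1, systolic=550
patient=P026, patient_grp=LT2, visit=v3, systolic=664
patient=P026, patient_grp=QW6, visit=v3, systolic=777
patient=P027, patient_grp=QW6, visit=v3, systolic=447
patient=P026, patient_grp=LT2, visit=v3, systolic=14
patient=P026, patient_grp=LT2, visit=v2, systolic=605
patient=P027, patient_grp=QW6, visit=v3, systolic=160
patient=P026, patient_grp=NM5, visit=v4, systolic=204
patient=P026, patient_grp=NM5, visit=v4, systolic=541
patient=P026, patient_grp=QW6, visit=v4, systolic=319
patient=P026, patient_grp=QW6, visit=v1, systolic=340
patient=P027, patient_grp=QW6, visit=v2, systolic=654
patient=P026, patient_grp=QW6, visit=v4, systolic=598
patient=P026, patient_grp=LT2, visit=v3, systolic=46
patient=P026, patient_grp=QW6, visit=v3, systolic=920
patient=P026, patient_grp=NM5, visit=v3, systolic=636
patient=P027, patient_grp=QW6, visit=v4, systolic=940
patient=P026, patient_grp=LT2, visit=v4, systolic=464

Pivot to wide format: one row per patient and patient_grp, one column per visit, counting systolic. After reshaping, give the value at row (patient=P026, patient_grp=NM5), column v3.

Rows with patient=P026, patient_grp=NM5 and visit=v3: systolic values are 601, 39, 410, 561, 917, 636.
6 rows match — count = 6.

6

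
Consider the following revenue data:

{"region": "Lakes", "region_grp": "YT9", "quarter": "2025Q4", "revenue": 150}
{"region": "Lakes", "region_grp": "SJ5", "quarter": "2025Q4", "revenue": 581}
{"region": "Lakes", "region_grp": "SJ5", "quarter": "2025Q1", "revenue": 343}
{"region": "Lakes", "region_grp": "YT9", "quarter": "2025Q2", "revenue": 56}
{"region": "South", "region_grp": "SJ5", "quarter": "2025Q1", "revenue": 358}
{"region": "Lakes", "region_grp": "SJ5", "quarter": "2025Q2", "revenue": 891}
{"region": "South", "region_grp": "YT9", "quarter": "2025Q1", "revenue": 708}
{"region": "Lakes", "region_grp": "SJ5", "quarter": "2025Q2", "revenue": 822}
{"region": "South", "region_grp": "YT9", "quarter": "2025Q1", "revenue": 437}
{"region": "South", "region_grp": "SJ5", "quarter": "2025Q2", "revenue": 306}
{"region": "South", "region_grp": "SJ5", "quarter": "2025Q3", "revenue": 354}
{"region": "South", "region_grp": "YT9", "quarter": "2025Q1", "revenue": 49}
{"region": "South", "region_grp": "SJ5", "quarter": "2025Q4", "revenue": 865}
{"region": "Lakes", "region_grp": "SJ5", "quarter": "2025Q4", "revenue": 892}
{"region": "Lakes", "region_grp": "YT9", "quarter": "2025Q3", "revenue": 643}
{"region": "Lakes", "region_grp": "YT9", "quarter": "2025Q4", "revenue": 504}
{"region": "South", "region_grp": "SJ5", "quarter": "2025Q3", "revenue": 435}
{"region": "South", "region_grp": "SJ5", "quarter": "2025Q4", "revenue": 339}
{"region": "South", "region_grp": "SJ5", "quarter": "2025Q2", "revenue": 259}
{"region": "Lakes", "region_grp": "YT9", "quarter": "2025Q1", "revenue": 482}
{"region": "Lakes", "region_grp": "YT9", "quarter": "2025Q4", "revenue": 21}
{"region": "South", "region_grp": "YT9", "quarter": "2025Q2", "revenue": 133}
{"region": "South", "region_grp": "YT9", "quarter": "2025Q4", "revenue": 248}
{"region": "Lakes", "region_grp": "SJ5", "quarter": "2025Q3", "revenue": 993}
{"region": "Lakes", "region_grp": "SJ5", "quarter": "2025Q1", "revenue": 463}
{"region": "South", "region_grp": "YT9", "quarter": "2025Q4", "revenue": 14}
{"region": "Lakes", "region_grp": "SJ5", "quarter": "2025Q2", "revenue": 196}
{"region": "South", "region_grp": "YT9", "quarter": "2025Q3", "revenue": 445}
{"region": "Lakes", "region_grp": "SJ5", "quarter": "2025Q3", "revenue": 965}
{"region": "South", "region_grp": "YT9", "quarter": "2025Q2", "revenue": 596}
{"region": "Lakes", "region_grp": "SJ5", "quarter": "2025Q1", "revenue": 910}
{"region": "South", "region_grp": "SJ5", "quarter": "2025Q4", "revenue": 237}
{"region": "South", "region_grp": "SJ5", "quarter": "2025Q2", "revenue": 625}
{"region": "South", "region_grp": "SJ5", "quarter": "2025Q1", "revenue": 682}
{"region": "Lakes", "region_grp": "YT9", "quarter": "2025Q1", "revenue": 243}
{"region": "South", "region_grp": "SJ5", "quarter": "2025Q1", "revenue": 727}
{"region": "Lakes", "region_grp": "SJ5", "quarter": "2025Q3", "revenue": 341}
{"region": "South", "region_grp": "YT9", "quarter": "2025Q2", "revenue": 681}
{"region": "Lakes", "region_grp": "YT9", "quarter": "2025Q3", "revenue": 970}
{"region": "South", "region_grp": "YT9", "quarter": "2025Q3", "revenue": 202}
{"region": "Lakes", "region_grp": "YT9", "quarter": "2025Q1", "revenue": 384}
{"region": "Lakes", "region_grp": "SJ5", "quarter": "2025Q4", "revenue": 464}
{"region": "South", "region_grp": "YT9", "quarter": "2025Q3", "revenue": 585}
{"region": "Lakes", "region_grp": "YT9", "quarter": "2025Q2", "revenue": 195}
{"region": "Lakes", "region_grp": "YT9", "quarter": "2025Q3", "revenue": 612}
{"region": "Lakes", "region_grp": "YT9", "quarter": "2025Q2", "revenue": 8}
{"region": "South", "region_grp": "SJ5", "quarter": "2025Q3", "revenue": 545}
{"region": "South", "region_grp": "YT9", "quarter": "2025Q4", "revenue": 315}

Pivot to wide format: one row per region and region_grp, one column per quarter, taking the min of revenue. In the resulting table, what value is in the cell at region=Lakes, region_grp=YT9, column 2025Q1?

243

Rows with region=Lakes, region_grp=YT9 and quarter=2025Q1: revenue values are 482, 243, 384.
min(482, 243, 384) = 243.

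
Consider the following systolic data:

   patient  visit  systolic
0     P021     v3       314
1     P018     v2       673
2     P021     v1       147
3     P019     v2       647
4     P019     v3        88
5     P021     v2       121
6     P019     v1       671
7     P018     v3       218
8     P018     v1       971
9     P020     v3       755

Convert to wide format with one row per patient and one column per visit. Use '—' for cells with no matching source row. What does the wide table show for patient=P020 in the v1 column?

No long-format row has patient=P020 and visit=v1, so the cell is —.

—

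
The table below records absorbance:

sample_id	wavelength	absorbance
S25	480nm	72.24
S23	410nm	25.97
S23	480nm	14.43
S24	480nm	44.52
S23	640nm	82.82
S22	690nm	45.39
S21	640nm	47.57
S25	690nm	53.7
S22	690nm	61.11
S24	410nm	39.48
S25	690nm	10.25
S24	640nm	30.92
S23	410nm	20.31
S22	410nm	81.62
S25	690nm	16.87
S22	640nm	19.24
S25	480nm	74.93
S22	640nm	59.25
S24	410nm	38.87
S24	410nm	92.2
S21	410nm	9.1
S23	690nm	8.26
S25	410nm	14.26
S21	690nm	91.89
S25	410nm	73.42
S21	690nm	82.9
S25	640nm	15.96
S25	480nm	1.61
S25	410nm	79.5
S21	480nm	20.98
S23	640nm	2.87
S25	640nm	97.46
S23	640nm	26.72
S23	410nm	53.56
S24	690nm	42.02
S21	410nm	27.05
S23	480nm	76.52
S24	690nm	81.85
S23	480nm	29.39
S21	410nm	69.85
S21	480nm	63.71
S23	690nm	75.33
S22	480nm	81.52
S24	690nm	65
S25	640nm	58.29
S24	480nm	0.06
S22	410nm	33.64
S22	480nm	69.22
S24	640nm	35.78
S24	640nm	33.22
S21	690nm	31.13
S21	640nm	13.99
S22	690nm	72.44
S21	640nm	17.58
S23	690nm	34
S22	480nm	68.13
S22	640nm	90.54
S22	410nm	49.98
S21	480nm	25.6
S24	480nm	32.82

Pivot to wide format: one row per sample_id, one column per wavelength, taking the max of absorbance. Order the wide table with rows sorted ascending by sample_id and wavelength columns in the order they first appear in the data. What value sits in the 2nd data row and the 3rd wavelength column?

With rows sorted ascending by sample_id, row 2 is sample_id=S22. wavelength columns in first-appearance order: 480nm, 410nm, 640nm, 690nm; column 3 is 640nm.
Long rows with sample_id=S22, wavelength=640nm: max(19.24, 59.25, 90.54) = 90.54.

90.54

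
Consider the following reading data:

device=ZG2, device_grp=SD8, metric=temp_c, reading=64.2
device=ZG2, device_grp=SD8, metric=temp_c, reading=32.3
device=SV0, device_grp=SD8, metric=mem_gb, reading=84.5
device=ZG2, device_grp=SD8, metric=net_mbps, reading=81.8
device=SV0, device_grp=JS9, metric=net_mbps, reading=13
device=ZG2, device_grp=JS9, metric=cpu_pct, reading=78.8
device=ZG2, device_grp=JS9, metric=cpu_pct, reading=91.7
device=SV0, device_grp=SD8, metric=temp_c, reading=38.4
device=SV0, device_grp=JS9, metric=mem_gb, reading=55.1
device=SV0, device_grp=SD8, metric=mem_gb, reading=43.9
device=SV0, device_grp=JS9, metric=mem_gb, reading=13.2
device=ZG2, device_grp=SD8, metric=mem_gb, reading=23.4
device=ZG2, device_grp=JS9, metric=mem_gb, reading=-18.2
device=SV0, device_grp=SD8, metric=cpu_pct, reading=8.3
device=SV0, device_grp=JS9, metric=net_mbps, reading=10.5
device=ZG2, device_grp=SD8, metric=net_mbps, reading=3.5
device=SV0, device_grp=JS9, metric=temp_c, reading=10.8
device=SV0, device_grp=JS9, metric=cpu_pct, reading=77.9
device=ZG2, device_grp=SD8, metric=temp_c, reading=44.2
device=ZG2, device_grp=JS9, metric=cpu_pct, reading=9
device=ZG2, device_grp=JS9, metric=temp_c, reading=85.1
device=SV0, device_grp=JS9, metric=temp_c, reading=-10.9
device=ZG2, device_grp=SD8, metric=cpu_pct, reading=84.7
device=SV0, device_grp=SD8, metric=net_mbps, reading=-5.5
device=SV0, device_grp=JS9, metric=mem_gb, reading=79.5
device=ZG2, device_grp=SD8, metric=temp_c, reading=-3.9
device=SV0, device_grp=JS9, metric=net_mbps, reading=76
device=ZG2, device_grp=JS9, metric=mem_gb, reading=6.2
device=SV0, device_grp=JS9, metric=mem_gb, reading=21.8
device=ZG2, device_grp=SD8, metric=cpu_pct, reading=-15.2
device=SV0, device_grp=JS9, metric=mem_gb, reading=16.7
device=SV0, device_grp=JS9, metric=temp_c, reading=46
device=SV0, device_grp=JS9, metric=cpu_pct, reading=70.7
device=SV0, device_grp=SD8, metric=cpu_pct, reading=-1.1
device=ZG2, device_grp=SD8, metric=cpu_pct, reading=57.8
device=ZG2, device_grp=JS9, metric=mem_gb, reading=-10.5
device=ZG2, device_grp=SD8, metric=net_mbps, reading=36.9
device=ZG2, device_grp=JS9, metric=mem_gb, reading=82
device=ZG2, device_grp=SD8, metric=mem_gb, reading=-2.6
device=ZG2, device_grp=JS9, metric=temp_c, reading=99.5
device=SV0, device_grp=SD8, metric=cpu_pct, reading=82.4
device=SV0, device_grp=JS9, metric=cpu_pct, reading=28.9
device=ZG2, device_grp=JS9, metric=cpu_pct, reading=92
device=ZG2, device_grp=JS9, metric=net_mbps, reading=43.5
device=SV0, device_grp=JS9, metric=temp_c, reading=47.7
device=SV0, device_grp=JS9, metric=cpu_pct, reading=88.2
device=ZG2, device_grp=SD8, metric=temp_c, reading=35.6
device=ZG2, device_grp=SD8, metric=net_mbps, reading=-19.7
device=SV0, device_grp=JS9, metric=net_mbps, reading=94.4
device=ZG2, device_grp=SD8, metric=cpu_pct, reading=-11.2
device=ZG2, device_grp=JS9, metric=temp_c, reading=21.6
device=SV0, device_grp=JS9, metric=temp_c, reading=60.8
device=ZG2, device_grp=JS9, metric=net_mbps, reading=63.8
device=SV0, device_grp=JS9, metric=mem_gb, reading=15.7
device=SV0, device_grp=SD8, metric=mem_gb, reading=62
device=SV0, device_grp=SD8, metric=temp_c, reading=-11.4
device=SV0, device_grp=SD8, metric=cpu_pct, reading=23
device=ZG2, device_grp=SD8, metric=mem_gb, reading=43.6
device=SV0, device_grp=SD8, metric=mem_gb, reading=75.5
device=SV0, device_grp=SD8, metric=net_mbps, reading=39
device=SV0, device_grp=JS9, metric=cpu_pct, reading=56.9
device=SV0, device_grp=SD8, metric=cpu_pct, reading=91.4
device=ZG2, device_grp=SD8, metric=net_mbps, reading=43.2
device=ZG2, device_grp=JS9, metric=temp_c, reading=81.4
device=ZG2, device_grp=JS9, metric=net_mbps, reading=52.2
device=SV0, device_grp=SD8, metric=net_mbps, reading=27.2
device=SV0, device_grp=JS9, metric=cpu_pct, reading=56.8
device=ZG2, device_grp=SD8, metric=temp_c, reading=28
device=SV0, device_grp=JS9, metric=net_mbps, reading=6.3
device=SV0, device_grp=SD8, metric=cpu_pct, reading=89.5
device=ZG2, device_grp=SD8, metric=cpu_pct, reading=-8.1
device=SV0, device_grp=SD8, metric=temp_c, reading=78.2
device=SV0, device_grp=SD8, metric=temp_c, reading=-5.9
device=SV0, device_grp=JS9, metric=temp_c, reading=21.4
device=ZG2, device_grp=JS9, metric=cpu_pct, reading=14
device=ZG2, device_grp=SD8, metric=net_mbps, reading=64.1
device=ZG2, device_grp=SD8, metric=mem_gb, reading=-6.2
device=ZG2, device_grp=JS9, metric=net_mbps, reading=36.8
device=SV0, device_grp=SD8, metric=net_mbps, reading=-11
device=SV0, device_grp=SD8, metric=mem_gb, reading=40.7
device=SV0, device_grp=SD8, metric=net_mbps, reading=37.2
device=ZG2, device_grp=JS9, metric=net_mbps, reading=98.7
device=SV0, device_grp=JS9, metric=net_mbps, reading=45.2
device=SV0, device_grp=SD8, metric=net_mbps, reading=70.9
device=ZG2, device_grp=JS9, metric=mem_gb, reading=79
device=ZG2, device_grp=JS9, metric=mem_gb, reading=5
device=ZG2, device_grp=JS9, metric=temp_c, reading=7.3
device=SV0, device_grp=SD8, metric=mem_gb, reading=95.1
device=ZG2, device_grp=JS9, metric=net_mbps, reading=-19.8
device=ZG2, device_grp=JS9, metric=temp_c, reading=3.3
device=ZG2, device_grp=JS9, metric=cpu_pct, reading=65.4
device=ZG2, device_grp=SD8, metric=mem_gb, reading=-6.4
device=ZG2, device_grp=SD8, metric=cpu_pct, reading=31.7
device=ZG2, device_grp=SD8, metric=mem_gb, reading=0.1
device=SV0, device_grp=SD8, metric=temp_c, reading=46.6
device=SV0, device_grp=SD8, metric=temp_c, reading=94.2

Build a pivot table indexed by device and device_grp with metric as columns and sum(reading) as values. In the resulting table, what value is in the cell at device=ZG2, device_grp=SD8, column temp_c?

200.4

Rows with device=ZG2, device_grp=SD8 and metric=temp_c: reading values are 64.2, 32.3, 44.2, -3.9, 35.6, 28.
64.2 + 32.3 + 44.2 + -3.9 + 35.6 + 28 = 200.4.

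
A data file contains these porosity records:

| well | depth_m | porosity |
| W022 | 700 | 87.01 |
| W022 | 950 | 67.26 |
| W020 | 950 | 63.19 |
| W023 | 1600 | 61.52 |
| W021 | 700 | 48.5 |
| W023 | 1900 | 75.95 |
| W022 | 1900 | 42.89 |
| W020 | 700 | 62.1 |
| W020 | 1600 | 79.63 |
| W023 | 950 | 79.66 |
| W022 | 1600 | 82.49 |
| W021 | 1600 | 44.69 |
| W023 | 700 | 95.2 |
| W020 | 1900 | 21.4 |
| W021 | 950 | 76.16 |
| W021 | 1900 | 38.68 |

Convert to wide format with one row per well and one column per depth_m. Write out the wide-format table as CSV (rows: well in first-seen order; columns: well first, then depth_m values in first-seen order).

Columns: well plus the 4 distinct depth_m values (700, 950, 1600, 1900).
For example, row W022 column 700 takes porosity=87.01 from the long row (W022, 700).

well,700,950,1600,1900
W022,87.01,67.26,82.49,42.89
W020,62.1,63.19,79.63,21.4
W023,95.2,79.66,61.52,75.95
W021,48.5,76.16,44.69,38.68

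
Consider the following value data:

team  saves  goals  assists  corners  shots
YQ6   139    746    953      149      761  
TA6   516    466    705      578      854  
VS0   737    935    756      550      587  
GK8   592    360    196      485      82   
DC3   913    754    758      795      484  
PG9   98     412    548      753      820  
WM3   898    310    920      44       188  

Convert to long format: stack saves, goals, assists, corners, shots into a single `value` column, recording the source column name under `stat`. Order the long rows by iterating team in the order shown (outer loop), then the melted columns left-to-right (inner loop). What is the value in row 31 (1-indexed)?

35 rows total (7 × 5). Row 31: index ⌊(31-1)/5⌋ = 6 into team → WM3; (31-1) mod 5 = 0 into the melted columns → saves.
So row 31 is (WM3, saves, 898); value = 898.

898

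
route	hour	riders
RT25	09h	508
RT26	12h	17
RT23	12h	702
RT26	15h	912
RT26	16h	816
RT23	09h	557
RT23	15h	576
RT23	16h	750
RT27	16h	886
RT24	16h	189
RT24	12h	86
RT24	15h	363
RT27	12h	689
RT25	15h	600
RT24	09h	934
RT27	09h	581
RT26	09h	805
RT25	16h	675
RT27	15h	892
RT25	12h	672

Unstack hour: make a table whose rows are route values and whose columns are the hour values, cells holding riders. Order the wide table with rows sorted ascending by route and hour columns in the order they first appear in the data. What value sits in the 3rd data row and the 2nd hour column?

672

With rows sorted ascending by route, row 3 is route=RT25. hour columns in first-appearance order: 09h, 12h, 15h, 16h; column 2 is 12h.
Long rows with route=RT25, hour=12h: riders = 672.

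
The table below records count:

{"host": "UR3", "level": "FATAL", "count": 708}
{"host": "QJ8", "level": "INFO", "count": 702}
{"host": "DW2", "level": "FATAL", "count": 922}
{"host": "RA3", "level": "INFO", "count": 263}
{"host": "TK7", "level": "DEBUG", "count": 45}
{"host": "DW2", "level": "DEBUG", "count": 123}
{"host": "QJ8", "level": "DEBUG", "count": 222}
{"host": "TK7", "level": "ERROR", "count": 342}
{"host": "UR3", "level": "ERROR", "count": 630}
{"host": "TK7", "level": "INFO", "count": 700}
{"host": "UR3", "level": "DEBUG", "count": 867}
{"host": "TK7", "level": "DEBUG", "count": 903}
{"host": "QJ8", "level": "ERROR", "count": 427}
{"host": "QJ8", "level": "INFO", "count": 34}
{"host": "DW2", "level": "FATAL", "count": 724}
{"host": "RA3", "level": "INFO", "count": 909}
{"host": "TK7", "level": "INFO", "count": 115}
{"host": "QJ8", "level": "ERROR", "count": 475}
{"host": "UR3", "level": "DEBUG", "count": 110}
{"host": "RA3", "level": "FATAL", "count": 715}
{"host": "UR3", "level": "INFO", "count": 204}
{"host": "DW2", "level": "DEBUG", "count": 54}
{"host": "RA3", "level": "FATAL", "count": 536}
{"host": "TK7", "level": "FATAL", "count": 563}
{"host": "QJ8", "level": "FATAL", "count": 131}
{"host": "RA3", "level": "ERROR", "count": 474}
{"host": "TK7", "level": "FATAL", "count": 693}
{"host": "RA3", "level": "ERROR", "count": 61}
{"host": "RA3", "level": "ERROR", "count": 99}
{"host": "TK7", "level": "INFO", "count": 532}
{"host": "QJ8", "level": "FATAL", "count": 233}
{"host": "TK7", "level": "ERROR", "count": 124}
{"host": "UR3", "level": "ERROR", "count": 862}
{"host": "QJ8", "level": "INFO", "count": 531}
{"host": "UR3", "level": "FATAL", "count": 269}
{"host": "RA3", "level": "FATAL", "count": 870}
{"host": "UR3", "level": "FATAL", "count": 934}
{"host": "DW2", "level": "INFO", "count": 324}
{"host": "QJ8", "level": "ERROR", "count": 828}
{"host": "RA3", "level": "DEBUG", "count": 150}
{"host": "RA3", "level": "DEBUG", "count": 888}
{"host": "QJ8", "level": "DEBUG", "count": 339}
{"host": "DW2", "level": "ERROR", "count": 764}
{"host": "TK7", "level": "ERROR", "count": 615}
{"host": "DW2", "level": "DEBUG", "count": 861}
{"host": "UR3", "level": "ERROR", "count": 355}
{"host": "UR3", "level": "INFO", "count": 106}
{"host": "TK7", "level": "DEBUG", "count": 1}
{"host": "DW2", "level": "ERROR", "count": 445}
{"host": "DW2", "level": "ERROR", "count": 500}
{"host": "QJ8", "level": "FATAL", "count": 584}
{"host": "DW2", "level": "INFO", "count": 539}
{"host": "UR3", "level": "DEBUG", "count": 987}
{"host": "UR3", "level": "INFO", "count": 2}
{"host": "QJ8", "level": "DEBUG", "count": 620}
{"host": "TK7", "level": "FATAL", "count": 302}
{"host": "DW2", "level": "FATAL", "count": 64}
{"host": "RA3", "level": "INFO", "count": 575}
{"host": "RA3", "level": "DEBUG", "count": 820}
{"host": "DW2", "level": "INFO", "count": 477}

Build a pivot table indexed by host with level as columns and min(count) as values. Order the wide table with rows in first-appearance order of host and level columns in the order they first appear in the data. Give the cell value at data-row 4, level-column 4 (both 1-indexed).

With rows in first-appearance order of host, row 4 is host=RA3. level columns in first-appearance order: FATAL, INFO, DEBUG, ERROR; column 4 is ERROR.
Long rows with host=RA3, level=ERROR: min(474, 61, 99) = 61.

61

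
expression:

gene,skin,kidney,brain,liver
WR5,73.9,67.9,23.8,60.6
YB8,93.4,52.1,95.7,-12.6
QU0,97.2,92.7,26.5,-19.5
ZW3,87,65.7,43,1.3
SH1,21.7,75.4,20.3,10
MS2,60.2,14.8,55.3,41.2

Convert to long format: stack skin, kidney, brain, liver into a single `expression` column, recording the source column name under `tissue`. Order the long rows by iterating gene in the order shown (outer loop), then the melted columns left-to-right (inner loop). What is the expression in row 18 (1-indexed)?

75.4

24 rows total (6 × 4). Row 18: index ⌊(18-1)/4⌋ = 4 into gene → SH1; (18-1) mod 4 = 1 into the melted columns → kidney.
So row 18 is (SH1, kidney, 75.4); expression = 75.4.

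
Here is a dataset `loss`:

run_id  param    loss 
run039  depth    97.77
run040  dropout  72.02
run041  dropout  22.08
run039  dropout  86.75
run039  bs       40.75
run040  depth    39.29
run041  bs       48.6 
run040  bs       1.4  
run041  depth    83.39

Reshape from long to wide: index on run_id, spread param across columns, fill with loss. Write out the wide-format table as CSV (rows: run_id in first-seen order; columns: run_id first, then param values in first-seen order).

Columns: run_id plus the 3 distinct param values (depth, dropout, bs).
For example, row run039 column depth takes loss=97.77 from the long row (run039, depth).

run_id,depth,dropout,bs
run039,97.77,86.75,40.75
run040,39.29,72.02,1.4
run041,83.39,22.08,48.6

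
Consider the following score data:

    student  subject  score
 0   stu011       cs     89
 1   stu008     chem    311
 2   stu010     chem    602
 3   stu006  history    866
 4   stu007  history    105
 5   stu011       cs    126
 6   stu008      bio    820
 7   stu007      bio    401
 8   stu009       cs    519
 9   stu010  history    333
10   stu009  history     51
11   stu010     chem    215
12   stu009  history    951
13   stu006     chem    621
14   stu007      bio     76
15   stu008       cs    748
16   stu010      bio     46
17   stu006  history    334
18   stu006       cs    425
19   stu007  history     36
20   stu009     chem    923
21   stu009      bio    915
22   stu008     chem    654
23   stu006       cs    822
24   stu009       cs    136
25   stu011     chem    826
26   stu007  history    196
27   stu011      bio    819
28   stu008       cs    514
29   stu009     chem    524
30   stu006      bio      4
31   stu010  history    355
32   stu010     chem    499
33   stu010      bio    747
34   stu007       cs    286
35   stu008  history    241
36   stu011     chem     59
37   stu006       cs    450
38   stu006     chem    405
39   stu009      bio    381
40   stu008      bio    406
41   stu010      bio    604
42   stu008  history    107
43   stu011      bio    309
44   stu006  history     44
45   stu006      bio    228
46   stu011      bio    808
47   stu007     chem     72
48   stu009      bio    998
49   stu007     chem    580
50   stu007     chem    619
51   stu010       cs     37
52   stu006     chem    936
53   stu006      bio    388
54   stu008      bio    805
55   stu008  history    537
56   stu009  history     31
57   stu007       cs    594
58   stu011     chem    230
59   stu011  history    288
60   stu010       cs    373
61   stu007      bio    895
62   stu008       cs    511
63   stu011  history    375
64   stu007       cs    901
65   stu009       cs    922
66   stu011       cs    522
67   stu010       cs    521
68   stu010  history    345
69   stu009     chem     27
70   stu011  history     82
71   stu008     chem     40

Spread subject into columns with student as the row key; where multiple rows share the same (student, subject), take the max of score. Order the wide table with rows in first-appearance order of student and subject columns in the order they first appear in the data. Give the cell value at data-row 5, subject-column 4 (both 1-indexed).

895

With rows in first-appearance order of student, row 5 is student=stu007. subject columns in first-appearance order: cs, chem, history, bio; column 4 is bio.
Long rows with student=stu007, subject=bio: max(401, 76, 895) = 895.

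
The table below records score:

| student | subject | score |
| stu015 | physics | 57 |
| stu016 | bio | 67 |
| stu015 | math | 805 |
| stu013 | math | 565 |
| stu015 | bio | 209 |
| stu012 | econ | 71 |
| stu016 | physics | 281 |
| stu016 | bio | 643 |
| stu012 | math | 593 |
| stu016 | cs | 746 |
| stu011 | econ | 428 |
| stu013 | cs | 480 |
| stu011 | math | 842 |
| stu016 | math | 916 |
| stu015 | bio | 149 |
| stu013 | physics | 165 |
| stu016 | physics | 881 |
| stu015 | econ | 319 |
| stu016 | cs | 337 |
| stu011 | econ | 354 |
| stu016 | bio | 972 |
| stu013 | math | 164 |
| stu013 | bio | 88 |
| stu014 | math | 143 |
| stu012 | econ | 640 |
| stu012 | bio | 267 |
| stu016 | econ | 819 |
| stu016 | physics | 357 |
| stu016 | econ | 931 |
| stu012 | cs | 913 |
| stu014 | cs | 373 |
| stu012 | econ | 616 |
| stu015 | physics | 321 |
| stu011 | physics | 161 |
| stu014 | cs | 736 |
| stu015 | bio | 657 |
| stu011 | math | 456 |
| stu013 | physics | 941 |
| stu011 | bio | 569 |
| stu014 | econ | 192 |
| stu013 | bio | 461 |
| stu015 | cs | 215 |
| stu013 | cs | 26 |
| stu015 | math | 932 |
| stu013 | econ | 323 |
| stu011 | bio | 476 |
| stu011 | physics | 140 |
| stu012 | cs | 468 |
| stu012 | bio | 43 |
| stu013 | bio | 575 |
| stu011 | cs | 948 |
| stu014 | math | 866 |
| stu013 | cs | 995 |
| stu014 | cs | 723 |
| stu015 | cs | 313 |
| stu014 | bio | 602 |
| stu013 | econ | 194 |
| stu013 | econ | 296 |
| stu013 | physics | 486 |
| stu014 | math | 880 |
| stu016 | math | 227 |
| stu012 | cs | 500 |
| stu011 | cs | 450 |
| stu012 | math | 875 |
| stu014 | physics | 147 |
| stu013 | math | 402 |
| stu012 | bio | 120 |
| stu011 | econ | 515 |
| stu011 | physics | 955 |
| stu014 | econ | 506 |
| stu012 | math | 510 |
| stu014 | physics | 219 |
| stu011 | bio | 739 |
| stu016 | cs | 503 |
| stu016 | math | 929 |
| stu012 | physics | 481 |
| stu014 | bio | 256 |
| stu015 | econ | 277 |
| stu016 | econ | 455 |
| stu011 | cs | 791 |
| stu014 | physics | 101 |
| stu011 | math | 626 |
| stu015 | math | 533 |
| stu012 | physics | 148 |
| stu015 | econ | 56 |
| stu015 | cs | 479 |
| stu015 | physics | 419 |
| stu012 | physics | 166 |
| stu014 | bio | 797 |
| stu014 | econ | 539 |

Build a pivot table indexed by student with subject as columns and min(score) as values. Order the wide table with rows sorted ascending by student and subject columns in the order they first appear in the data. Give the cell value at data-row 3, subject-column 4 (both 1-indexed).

With rows sorted ascending by student, row 3 is student=stu013. subject columns in first-appearance order: physics, bio, math, econ, cs; column 4 is econ.
Long rows with student=stu013, subject=econ: min(323, 194, 296) = 194.

194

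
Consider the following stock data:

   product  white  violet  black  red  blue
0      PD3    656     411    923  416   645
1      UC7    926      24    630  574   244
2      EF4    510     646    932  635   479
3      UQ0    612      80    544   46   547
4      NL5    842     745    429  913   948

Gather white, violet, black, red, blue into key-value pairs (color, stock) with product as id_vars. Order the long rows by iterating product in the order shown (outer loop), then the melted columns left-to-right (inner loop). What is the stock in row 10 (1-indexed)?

244

25 rows total (5 × 5). Row 10: index ⌊(10-1)/5⌋ = 1 into product → UC7; (10-1) mod 5 = 4 into the melted columns → blue.
So row 10 is (UC7, blue, 244); stock = 244.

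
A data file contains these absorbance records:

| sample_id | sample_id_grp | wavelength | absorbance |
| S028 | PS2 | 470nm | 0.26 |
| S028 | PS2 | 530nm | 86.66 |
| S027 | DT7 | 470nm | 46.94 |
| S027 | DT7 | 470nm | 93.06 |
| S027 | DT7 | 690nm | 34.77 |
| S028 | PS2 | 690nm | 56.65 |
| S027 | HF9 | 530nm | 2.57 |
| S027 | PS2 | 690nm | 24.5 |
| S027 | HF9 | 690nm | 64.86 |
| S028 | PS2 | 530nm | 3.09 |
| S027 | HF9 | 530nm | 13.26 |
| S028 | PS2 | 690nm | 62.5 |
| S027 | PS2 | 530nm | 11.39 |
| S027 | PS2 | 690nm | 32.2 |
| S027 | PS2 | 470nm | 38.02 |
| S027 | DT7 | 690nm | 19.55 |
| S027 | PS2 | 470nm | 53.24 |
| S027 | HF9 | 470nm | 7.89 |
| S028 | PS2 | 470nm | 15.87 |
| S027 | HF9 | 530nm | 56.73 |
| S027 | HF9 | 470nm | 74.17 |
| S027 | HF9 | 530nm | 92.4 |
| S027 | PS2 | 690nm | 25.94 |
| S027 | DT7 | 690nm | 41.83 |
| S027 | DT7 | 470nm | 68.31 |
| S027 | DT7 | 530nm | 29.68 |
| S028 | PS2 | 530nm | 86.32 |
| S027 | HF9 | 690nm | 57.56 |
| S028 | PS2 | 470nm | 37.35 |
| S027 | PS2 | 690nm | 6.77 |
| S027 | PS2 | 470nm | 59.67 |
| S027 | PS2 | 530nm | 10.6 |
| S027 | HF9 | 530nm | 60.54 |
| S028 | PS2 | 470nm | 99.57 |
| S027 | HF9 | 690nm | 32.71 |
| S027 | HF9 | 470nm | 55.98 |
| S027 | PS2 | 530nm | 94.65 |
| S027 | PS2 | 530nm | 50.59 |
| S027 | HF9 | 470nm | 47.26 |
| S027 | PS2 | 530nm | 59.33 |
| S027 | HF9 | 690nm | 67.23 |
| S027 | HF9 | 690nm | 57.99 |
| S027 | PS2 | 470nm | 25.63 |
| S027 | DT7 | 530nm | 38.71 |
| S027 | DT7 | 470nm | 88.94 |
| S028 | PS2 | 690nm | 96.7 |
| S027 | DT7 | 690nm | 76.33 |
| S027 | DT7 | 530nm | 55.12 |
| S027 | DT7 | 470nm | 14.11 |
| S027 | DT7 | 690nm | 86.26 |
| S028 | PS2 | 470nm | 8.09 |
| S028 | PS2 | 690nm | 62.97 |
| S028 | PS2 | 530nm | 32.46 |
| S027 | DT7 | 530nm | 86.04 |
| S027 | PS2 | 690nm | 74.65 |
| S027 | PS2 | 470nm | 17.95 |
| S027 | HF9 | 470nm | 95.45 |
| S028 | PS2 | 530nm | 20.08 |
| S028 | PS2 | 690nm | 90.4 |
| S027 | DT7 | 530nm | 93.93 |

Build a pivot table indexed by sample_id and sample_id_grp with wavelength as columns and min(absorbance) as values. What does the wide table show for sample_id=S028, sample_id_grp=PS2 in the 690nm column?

Rows with sample_id=S028, sample_id_grp=PS2 and wavelength=690nm: absorbance values are 56.65, 62.5, 96.7, 62.97, 90.4.
min(56.65, 62.5, 96.7, 62.97, 90.4) = 56.65.

56.65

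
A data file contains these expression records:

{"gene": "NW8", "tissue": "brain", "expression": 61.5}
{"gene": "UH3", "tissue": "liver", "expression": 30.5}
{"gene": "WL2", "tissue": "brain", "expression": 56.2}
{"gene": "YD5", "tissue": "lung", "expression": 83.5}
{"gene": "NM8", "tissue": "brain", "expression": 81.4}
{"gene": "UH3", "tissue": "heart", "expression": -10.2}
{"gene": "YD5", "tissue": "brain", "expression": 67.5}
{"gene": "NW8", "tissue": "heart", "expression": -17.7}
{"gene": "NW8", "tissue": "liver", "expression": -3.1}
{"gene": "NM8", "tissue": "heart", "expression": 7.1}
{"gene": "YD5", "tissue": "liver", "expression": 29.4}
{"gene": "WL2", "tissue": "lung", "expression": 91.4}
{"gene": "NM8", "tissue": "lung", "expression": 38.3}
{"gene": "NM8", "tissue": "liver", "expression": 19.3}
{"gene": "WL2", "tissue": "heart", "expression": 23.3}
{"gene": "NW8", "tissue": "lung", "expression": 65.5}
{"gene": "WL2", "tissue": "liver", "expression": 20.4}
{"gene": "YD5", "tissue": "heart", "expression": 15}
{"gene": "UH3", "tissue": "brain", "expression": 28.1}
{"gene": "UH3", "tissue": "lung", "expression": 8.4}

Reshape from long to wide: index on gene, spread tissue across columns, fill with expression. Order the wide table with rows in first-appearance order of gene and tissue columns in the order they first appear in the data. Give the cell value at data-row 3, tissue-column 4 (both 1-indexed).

23.3

With rows in first-appearance order of gene, row 3 is gene=WL2. tissue columns in first-appearance order: brain, liver, lung, heart; column 4 is heart.
Long rows with gene=WL2, tissue=heart: expression = 23.3.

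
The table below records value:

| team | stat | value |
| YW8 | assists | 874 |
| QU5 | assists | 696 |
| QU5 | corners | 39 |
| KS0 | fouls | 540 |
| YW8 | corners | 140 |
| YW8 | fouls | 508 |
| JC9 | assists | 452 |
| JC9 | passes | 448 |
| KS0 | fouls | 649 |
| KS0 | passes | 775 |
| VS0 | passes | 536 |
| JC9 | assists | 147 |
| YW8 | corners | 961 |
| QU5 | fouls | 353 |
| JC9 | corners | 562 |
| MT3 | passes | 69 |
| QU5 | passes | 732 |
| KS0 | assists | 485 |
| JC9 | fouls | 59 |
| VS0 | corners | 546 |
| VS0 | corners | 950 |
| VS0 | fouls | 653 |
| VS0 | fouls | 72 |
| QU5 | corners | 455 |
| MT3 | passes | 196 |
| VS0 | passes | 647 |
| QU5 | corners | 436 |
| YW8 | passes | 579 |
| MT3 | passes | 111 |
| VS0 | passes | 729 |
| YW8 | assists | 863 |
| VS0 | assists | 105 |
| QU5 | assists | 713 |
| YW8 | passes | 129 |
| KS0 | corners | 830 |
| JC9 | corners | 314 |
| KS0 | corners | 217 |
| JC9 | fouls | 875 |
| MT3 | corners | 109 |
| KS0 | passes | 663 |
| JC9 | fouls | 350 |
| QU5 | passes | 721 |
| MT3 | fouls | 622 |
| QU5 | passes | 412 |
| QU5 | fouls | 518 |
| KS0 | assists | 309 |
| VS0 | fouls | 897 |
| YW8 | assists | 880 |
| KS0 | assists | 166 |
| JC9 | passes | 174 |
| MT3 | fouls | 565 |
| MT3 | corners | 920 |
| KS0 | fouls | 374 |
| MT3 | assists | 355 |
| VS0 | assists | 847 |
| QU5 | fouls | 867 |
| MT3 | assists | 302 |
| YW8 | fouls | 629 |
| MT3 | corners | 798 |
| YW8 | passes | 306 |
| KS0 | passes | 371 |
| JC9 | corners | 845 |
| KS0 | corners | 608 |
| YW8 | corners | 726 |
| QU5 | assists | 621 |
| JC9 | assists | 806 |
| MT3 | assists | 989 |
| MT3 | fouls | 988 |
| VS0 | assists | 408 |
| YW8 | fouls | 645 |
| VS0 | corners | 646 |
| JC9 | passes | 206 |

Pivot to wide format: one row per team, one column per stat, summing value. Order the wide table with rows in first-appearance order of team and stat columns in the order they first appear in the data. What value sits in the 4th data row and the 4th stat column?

828

With rows in first-appearance order of team, row 4 is team=JC9. stat columns in first-appearance order: assists, corners, fouls, passes; column 4 is passes.
Long rows with team=JC9, stat=passes: 448 + 174 + 206 = 828.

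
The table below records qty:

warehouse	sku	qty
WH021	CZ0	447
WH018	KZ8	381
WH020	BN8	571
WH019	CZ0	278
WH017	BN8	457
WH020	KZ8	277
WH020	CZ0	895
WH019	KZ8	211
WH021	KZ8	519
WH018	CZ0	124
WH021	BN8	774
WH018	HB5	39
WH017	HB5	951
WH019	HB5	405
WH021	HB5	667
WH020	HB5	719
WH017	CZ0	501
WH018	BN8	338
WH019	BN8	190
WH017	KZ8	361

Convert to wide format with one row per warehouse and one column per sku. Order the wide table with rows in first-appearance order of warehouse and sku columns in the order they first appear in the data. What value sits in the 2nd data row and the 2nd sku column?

With rows in first-appearance order of warehouse, row 2 is warehouse=WH018. sku columns in first-appearance order: CZ0, KZ8, BN8, HB5; column 2 is KZ8.
Long rows with warehouse=WH018, sku=KZ8: qty = 381.

381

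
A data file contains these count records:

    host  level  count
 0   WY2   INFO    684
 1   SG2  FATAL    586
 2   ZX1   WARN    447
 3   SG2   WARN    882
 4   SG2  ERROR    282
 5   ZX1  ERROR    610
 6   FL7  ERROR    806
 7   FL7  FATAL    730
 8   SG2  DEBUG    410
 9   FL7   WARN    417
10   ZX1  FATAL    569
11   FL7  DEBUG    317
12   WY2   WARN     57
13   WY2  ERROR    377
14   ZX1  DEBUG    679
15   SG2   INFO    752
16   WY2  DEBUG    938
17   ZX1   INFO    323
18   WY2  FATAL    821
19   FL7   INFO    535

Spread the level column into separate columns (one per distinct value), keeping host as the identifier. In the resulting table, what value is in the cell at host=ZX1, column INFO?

Wide layout: rows indexed by host, columns are the 5 distinct level values (INFO, FATAL, WARN, ERROR, DEBUG).
Cell (host=ZX1, level=INFO) draws from the long row where host=ZX1 and level=INFO, which has count=323.

323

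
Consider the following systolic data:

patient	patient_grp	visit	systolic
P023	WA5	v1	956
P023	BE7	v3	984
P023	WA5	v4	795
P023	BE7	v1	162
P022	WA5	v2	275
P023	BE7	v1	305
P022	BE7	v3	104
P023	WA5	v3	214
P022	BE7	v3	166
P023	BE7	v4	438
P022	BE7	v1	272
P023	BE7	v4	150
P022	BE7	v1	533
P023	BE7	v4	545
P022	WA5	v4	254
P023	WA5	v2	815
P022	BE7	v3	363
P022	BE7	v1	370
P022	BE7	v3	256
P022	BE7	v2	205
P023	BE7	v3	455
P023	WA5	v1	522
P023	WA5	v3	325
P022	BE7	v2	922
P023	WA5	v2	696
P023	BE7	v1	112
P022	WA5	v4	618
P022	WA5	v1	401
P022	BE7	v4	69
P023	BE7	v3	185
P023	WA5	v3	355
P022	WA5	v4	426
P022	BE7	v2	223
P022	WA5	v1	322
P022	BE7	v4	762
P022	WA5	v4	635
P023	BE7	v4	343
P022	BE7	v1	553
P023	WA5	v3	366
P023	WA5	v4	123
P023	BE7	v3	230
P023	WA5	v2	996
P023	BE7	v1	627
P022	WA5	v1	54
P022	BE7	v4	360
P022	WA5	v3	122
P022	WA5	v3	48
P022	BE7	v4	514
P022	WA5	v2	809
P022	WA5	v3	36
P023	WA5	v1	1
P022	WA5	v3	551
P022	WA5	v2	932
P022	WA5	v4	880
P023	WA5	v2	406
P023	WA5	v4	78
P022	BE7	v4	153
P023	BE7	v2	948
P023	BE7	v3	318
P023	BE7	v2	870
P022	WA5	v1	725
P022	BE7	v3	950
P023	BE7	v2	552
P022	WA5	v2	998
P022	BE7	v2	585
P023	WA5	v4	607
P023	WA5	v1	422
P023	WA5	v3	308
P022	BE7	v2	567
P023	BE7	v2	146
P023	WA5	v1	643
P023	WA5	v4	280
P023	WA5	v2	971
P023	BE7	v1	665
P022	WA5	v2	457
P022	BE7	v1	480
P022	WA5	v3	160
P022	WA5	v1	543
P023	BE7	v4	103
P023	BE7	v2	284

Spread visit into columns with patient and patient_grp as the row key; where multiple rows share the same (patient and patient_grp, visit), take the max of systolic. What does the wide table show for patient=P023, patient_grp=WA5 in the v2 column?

996

Rows with patient=P023, patient_grp=WA5 and visit=v2: systolic values are 815, 696, 996, 406, 971.
max(815, 696, 996, 406, 971) = 996.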